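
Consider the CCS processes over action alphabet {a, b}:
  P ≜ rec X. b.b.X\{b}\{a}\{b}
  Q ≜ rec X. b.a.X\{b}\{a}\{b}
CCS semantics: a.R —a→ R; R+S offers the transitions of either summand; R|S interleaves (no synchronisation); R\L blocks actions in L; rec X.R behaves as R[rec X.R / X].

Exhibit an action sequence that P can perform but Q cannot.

bb

P's transition system — 3 states:
  m0 = rec X. b.b.X\{b}\{a}\{b} | —b→ m1
  m1 = b.(rec X. b.b.X\{b}\{a}\{b})\{b}\{a}\{b} | —b→ m2
  m2 = (rec X. b.b.X\{b}\{a}\{b})\{b}\{a}\{b} | deadlocked
Q's transition system — 3 states:
  n0 = rec X. b.a.X\{b}\{a}\{b} | —b→ n1
  n1 = a.(rec X. b.a.X\{b}\{a}\{b})\{b}\{a}\{b} | —a→ n2
  n2 = (rec X. b.a.X\{b}\{a}\{b})\{b}\{a}\{b} | deadlocked
Run σ = ⟨bb⟩ on P: start {m0}
  [1] b ⇒ {m1}
  [2] b ⇒ {m2}
  ✓ P
Run σ = ⟨bb⟩ on Q: start {n0}
  [1] b ⇒ {n1}
  [2] b ⇒ no successor for Q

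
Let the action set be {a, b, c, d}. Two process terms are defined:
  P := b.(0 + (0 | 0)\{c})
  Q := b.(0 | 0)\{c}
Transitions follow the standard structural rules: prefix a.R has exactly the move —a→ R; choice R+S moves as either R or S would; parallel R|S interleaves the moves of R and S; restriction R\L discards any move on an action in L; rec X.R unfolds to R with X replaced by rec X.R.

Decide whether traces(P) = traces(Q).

P's transition system — 2 states:
  u0 = b.(0 + (0 | 0)\{c}) has moves -b-> u1
  u1 = 0 + (0 | 0)\{c} has moves deadlocked
Q's transition system — 2 states:
  v0 = b.(0 | 0)\{c} has moves -b-> v1
  v1 = (0 | 0)\{c} has moves deadlocked
Partition-refinement fixed point:
  B0 = {u0, v0}
  B1 = {u1, v1}
u0 ∈ B0, v0 ∈ B0 → same block
Bisimilar ⇒ trace-equivalent.

YES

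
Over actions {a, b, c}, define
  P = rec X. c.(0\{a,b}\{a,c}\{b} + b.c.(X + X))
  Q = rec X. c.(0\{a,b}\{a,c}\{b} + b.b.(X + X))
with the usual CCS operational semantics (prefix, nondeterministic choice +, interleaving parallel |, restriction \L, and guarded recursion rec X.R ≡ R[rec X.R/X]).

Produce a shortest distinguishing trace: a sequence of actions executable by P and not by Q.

cbc

LTS(P): 4 reachable states
  s0 = rec X. c.(0\{a,b}\{a,c}\{b} + b.c.(X + X)) has moves —c→ s1
  s1 = 0\{a,b}\{a,c}\{b} + b.c.((rec X. c.(0\{a,b}\{a,c}\{b} + b.c.(X + X))) + (rec X. c.(0\{a,b}\{a,c}\{b} + b.c.(X + X)))) has moves —b→ s2
  s2 = c.((rec X. c.(0\{a,b}\{a,c}\{b} + b.c.(X + X))) + (rec X. c.(0\{a,b}\{a,c}\{b} + b.c.(X + X)))) has moves —c→ s3
  s3 = (rec X. c.(0\{a,b}\{a,c}\{b} + b.c.(X + X))) + (rec X. c.(0\{a,b}\{a,c}\{b} + b.c.(X + X))) has moves —c→ s1
LTS(Q): 4 reachable states
  t0 = rec X. c.(0\{a,b}\{a,c}\{b} + b.b.(X + X)) has moves —c→ t1
  t1 = 0\{a,b}\{a,c}\{b} + b.b.((rec X. c.(0\{a,b}\{a,c}\{b} + b.b.(X + X))) + (rec X. c.(0\{a,b}\{a,c}\{b} + b.b.(X + X)))) has moves —b→ t2
  t2 = b.((rec X. c.(0\{a,b}\{a,c}\{b} + b.b.(X + X))) + (rec X. c.(0\{a,b}\{a,c}\{b} + b.b.(X + X)))) has moves —b→ t3
  t3 = (rec X. c.(0\{a,b}\{a,c}\{b} + b.b.(X + X))) + (rec X. c.(0\{a,b}\{a,c}\{b} + b.b.(X + X))) has moves —c→ t1
Executing cbc from P (initial set {s0}):
  step 1 (c): {s1}
  step 2 (b): {s2}
  step 3 (c): {s3}
  ✓ P
Executing cbc from Q (initial set {t0}):
  step 1 (c): {t1}
  step 2 (b): {t2}
  step 3 (c): ∅  — Q cannot continue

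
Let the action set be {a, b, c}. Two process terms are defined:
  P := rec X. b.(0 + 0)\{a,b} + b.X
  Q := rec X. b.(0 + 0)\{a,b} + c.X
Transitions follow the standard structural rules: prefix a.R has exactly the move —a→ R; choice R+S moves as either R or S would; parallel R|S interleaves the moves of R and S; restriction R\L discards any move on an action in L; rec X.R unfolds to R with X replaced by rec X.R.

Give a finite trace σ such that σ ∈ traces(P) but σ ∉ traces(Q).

P's transition system — 2 states:
  s0 = rec X. b.(0 + 0)\{a,b} + b.X has moves ··b··> s0, ··b··> s1
  s1 = (0 + 0)\{a,b} has moves ·
Q's transition system — 2 states:
  t0 = rec X. b.(0 + 0)\{a,b} + c.X has moves ··b··> t1, ··c··> t0
  t1 = (0 + 0)\{a,b} has moves ·
Executing bb from P (initial set {s0}):
  [1] b ⇒ {s0, s1}
  [2] b ⇒ {s0, s1}
  — P admits the full trace.
Executing bb from Q (initial set {t0}):
  [1] b ⇒ {t1}
  [2] b ⇒ ∅ (Q stuck)

bb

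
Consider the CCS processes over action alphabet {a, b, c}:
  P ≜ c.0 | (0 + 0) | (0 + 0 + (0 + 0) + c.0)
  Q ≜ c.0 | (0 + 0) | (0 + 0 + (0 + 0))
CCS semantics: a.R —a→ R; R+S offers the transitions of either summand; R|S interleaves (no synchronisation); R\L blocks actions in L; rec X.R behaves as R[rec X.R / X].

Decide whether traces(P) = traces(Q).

trace-distinct — witness ⟨cc⟩

P's transition system — 4 states:
  s0 = c.0 | (0 + 0) | (0 + 0 + (0 + 0) + c.0) has moves ··c··> s1, ··c··> s2
  s1 = 0 | (0 + 0) | (0 + 0 + (0 + 0) + c.0) has moves ··c··> s3
  s2 = c.0 | (0 + 0) | 0 has moves ··c··> s3
  s3 = 0 | (0 + 0) | 0 has moves deadlocked
Q's transition system — 2 states:
  t0 = c.0 | (0 + 0) | (0 + 0 + (0 + 0)) has moves ··c··> t1
  t1 = 0 | (0 + 0) | (0 + 0 + (0 + 0)) has moves deadlocked
Run σ = ⟨cc⟩ on P: start {s0}
  after c @ step 1: {s1, s2}
  after c @ step 2: {s3}
  ✓ P
Run σ = ⟨cc⟩ on Q: start {t0}
  after c @ step 1: {t1}
  after c @ step 2: ∅  — Q cannot continue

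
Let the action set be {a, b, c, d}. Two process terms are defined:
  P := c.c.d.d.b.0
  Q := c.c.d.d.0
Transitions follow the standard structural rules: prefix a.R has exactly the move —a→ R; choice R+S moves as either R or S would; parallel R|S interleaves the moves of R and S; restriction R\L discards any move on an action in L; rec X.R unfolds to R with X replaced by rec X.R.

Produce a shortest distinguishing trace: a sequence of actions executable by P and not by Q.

Reachable graph of P (6 states):
  m0 = c.c.d.d.b.0 :: =c=> m1
  m1 = c.d.d.b.0 :: =c=> m2
  m2 = d.d.b.0 :: =d=> m3
  m3 = d.b.0 :: =d=> m4
  m4 = b.0 :: =b=> m5
  m5 = 0 :: stopped
Reachable graph of Q (5 states):
  n0 = c.c.d.d.0 :: =c=> n1
  n1 = c.d.d.0 :: =c=> n2
  n2 = d.d.0 :: =d=> n3
  n3 = d.0 :: =d=> n4
  n4 = 0 :: stopped
Executing ccddb from P (initial set {m0}):
  step 1 (c): {m1}
  step 2 (c): {m2}
  step 3 (d): {m3}
  step 4 (d): {m4}
  step 5 (b): {m5}
  P completes σ.
Executing ccddb from Q (initial set {n0}):
  step 1 (c): {n1}
  step 2 (c): {n2}
  step 3 (d): {n3}
  step 4 (d): {n4}
  step 5 (b): ∅ (Q stuck)

ccddb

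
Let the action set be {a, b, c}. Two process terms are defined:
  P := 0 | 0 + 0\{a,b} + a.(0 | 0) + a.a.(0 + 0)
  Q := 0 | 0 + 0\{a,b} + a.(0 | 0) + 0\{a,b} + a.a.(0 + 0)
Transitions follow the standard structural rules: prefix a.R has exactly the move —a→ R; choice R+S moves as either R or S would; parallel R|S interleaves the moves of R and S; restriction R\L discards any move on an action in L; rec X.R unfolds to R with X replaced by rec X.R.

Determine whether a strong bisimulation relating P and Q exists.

bisimilar

P's transition system — 4 states:
  m0 = 0 | 0 + 0\{a,b} + a.(0 | 0) + a.a.(0 + 0) ⊢ =a=> m1, =a=> m2
  m1 = 0 | 0 ⊢ deadlocked
  m2 = a.(0 + 0) ⊢ =a=> m3
  m3 = 0 + 0 ⊢ deadlocked
Q's transition system — 4 states:
  n0 = 0 | 0 + 0\{a,b} + a.(0 | 0) + 0\{a,b} + a.a.(0 + 0) ⊢ =a=> n1, =a=> n2
  n1 = 0 | 0 ⊢ deadlocked
  n2 = a.(0 + 0) ⊢ =a=> n3
  n3 = 0 + 0 ⊢ deadlocked
Bisimilarity quotient blocks:
  B0 = {m0, n0}
  B1 = {m1, m3, n1, n3}
  B2 = {m2, n2}
m0 ∈ B0, n0 ∈ B0 → same block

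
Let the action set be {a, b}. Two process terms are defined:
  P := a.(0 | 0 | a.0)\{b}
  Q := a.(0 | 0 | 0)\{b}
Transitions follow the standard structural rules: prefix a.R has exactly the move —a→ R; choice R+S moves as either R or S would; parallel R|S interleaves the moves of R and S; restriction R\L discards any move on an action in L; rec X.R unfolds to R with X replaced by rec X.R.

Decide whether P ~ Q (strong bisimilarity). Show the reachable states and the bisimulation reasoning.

LTS(P): 3 reachable states
  p0 = a.(0 | 0 | a.0)\{b} :: --a--▸ p1
  p1 = (0 | 0 | a.0)\{b} :: --a--▸ p2
  p2 = (0 | 0 | 0)\{b} :: ∅
LTS(Q): 2 reachable states
  q0 = a.(0 | 0 | 0)\{b} :: --a--▸ q1
  q1 = (0 | 0 | 0)\{b} :: ∅
Coarsest stable partition (strong bisimilarity classes):
  B0 = {p0}
  B1 = {p1, q0}
  B2 = {p2, q1}
p0 ∈ B0, q0 ∈ B1 → different blocks

not bisimilar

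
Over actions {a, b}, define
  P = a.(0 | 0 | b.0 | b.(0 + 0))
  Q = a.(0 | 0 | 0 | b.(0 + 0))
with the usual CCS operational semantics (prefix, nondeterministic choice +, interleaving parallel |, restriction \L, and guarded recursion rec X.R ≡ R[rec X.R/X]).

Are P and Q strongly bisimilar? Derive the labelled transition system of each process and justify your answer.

LTS(P): 5 reachable states
  p0 = a.(0 | 0 | b.0 | b.(0 + 0)) ⊢ -a-> p1
  p1 = 0 | 0 | b.0 | b.(0 + 0) ⊢ -b-> p2, -b-> p3
  p2 = 0 | 0 | 0 | b.(0 + 0) ⊢ -b-> p4
  p3 = 0 | 0 | b.0 | (0 + 0) ⊢ -b-> p4
  p4 = 0 | 0 | 0 | (0 + 0) ⊢ ∅
LTS(Q): 3 reachable states
  q0 = a.(0 | 0 | 0 | b.(0 + 0)) ⊢ -a-> q1
  q1 = 0 | 0 | 0 | b.(0 + 0) ⊢ -b-> q2
  q2 = 0 | 0 | 0 | (0 + 0) ⊢ ∅
Coarsest stable partition (strong bisimilarity classes):
  B0 = {p0}
  B1 = {p1}
  B2 = {p2, p3, q1}
  B3 = {p4, q2}
  B4 = {q0}
p0 ∈ B0, q0 ∈ B4 → different blocks

P ≁ Q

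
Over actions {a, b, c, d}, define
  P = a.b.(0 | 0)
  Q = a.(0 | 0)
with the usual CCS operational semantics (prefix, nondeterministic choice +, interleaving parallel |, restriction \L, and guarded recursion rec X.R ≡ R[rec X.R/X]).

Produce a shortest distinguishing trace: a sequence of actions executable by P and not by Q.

ab

LTS(P): 3 reachable states
  s0 = a.b.(0 | 0) → ··a··> s1
  s1 = b.(0 | 0) → ··b··> s2
  s2 = 0 | 0 → ∅
LTS(Q): 2 reachable states
  t0 = a.(0 | 0) → ··a··> t1
  t1 = 0 | 0 → ∅
Trace ⟨ab⟩ through P, begin at {s0}:
  step 1 (a): {s1}
  step 2 (b): {s2}
  P completes σ.
Trace ⟨ab⟩ through Q, begin at {t0}:
  step 1 (a): {t1}
  step 2 (b): ∅ (Q stuck)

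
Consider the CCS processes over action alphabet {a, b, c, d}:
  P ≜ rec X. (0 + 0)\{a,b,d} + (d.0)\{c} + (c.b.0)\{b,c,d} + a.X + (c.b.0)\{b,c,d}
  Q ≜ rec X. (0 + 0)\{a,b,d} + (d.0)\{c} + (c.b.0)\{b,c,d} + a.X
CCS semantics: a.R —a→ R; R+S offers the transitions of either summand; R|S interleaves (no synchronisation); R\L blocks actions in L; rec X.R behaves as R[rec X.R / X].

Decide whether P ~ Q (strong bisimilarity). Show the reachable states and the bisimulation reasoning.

P ~ Q

LTS(P): 2 reachable states
  m0 = rec X. (0 + 0)\{a,b,d} + (d.0)\{c} + (c.b.0)\{b,c,d} + a.X + (c.b.0)\{b,c,d} :: -a-> m0, -d-> m1
  m1 = 0\{c} :: (no moves)
LTS(Q): 2 reachable states
  n0 = rec X. (0 + 0)\{a,b,d} + (d.0)\{c} + (c.b.0)\{b,c,d} + a.X :: -a-> n0, -d-> n1
  n1 = 0\{c} :: (no moves)
Coarsest stable partition (strong bisimilarity classes):
  B0 = {m0, n0}
  B1 = {m1, n1}
m0 ∈ B0, n0 ∈ B0 → same block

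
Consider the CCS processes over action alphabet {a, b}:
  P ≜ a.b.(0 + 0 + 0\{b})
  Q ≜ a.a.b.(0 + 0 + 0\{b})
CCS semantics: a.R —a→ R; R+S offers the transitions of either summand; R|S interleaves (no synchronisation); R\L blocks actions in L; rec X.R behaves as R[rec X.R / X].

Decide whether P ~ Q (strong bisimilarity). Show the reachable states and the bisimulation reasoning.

NO

P's transition system — 3 states:
  p0 = a.b.(0 + 0 + 0\{b}) → =a=> p1
  p1 = b.(0 + 0 + 0\{b}) → =b=> p2
  p2 = 0 + 0 + 0\{b} → deadlocked
Q's transition system — 4 states:
  q0 = a.a.b.(0 + 0 + 0\{b}) → =a=> q1
  q1 = a.b.(0 + 0 + 0\{b}) → =a=> q2
  q2 = b.(0 + 0 + 0\{b}) → =b=> q3
  q3 = 0 + 0 + 0\{b} → deadlocked
Coarsest stable partition (strong bisimilarity classes):
  B0 = {p0, q1}
  B1 = {p1, q2}
  B2 = {p2, q3}
  B3 = {q0}
p0 ∈ B0, q0 ∈ B3 → different blocks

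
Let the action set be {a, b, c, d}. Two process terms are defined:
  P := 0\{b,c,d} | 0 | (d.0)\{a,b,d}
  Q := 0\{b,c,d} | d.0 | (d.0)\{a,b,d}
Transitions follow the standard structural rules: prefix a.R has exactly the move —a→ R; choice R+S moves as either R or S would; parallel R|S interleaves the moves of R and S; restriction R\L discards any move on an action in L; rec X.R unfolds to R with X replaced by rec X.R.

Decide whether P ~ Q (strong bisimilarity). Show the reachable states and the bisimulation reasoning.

NO

P's transition system — 1 states:
  u0 = 0\{b,c,d} | 0 | (d.0)\{a,b,d} has moves stopped
Q's transition system — 2 states:
  v0 = 0\{b,c,d} | d.0 | (d.0)\{a,b,d} has moves —d→ v1
  v1 = 0\{b,c,d} | 0 | (d.0)\{a,b,d} has moves stopped
Partition-refinement fixed point:
  B0 = {u0, v1}
  B1 = {v0}
u0 ∈ B0, v0 ∈ B1 → different blocks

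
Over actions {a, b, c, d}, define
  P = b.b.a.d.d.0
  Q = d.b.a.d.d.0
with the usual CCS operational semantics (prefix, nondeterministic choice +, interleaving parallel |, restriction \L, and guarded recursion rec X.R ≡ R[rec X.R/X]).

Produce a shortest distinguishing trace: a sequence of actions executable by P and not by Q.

P's transition system — 6 states:
  p0 = b.b.a.d.d.0 :: ··b··> p1
  p1 = b.a.d.d.0 :: ··b··> p2
  p2 = a.d.d.0 :: ··a··> p3
  p3 = d.d.0 :: ··d··> p4
  p4 = d.0 :: ··d··> p5
  p5 = 0 :: (no moves)
Q's transition system — 6 states:
  q0 = d.b.a.d.d.0 :: ··d··> q1
  q1 = b.a.d.d.0 :: ··b··> q2
  q2 = a.d.d.0 :: ··a··> q3
  q3 = d.d.0 :: ··d··> q4
  q4 = d.0 :: ··d··> q5
  q5 = 0 :: (no moves)
Executing b from P (initial set {p0}):
  step 1 (b): {p1}
  ✓ P
Executing b from Q (initial set {q0}):
  step 1 (b): ∅  — Q cannot continue

b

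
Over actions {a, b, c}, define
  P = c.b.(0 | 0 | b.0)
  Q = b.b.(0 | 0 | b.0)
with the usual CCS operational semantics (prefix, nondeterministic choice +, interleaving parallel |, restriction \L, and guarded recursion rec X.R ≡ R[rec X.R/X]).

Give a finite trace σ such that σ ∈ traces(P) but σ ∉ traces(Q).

c

Reachable graph of P (4 states):
  p0 = c.b.(0 | 0 | b.0) | -c-> p1
  p1 = b.(0 | 0 | b.0) | -b-> p2
  p2 = 0 | 0 | b.0 | -b-> p3
  p3 = 0 | 0 | 0 | ∅
Reachable graph of Q (4 states):
  q0 = b.b.(0 | 0 | b.0) | -b-> q1
  q1 = b.(0 | 0 | b.0) | -b-> q2
  q2 = 0 | 0 | b.0 | -b-> q3
  q3 = 0 | 0 | 0 | ∅
Trace ⟨c⟩ through P, begin at {p0}:
  [1] c ⇒ {p1}
  — P admits the full trace.
Trace ⟨c⟩ through Q, begin at {q0}:
  [1] c ⇒ ∅ (Q stuck)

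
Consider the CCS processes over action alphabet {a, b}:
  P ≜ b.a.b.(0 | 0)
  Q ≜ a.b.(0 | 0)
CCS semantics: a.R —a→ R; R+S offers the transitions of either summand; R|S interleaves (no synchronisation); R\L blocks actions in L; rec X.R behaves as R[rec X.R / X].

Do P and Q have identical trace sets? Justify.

NO — witness ⟨b⟩

LTS(P): 4 reachable states
  p0 = b.a.b.(0 | 0) :: =b=> p1
  p1 = a.b.(0 | 0) :: =a=> p2
  p2 = b.(0 | 0) :: =b=> p3
  p3 = 0 | 0 :: ·
LTS(Q): 3 reachable states
  q0 = a.b.(0 | 0) :: =a=> q1
  q1 = b.(0 | 0) :: =b=> q2
  q2 = 0 | 0 :: ·
Run σ = ⟨b⟩ on P: start {p0}
  [1] b ⇒ {p1}
  P completes σ.
Run σ = ⟨b⟩ on Q: start {q0}
  [1] b ⇒ no successor for Q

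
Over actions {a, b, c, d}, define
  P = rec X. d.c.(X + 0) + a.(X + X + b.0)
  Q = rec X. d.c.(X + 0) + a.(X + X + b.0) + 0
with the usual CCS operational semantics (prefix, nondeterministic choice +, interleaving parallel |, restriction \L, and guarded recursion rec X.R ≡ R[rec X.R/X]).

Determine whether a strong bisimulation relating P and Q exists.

bisimilar

P's transition system — 5 states:
  s0 = rec X. d.c.(X + 0) + a.(X + X + b.0) | —a→ s1, —d→ s2
  s1 = (rec X. d.c.(X + 0) + a.(X + X + b.0)) + (rec X. d.c.(X + 0) + a.(X + X + b.0)) + b.0 | —a→ s1, —b→ s3, —d→ s2
  s2 = c.((rec X. d.c.(X + 0) + a.(X + X + b.0)) + 0) | —c→ s4
  s3 = 0 | deadlocked
  s4 = (rec X. d.c.(X + 0) + a.(X + X + b.0)) + 0 | —a→ s1, —d→ s2
Q's transition system — 5 states:
  t0 = rec X. d.c.(X + 0) + a.(X + X + b.0) + 0 | —a→ t1, —d→ t2
  t1 = (rec X. d.c.(X + 0) + a.(X + X + b.0) + 0) + (rec X. d.c.(X + 0) + a.(X + X + b.0) + 0) + b.0 | —a→ t1, —b→ t3, —d→ t2
  t2 = c.((rec X. d.c.(X + 0) + a.(X + X + b.0) + 0) + 0) | —c→ t4
  t3 = 0 | deadlocked
  t4 = (rec X. d.c.(X + 0) + a.(X + X + b.0) + 0) + 0 | —a→ t1, —d→ t2
Coarsest stable partition (strong bisimilarity classes):
  B0 = {s0, s4, t0, t4}
  B1 = {s1, t1}
  B2 = {s2, t2}
  B3 = {s3, t3}
s0 ∈ B0, t0 ∈ B0 → same block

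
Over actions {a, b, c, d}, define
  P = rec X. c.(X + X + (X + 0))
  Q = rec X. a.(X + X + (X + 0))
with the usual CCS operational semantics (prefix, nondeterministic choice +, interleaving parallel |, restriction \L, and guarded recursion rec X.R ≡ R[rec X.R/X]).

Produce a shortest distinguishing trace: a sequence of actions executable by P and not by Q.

Reachable graph of P (2 states):
  s0 = rec X. c.(X + X + (X + 0)) ⊢ ··c··> s1
  s1 = (rec X. c.(X + X + (X + 0))) + (rec X. c.(X + X + (X + 0))) + ((rec X. c.(X + X + (X + 0))) + 0) ⊢ ··c··> s1
Reachable graph of Q (2 states):
  t0 = rec X. a.(X + X + (X + 0)) ⊢ ··a··> t1
  t1 = (rec X. a.(X + X + (X + 0))) + (rec X. a.(X + X + (X + 0))) + ((rec X. a.(X + X + (X + 0))) + 0) ⊢ ··a··> t1
Executing c from P (initial set {s0}):
  [1] c ⇒ {s1}
  P completes σ.
Executing c from Q (initial set {t0}):
  [1] c ⇒ ∅ (Q stuck)

c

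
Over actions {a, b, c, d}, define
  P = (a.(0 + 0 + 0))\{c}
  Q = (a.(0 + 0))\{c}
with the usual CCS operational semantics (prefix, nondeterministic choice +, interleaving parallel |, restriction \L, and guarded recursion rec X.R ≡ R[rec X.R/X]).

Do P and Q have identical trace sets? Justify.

trace-equivalent

LTS(P): 2 reachable states
  p0 = (a.(0 + 0 + 0))\{c} has moves -a-> p1
  p1 = (0 + 0 + 0)\{c} has moves ∅
LTS(Q): 2 reachable states
  q0 = (a.(0 + 0))\{c} has moves -a-> q1
  q1 = (0 + 0)\{c} has moves ∅
Coarsest stable partition (strong bisimilarity classes):
  B0 = {p0, q0}
  B1 = {p1, q1}
p0 ∈ B0, q0 ∈ B0 → same block
Bisimilar ⇒ trace-equivalent.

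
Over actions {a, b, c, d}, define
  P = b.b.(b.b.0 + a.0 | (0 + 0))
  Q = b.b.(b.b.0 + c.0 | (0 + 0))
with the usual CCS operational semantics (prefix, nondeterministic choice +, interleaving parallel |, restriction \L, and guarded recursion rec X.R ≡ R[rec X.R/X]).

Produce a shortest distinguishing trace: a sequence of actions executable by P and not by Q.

bba

P's transition system — 6 states:
  p0 = b.b.(b.b.0 + a.0 | (0 + 0)) has moves =b=> p1
  p1 = b.(b.b.0 + a.0 | (0 + 0)) has moves =b=> p2
  p2 = b.b.0 + a.0 | (0 + 0) has moves =a=> p3, =b=> p4
  p3 = 0 | (0 + 0) has moves stopped
  p4 = b.0 has moves =b=> p5
  p5 = 0 has moves stopped
Q's transition system — 6 states:
  q0 = b.b.(b.b.0 + c.0 | (0 + 0)) has moves =b=> q1
  q1 = b.(b.b.0 + c.0 | (0 + 0)) has moves =b=> q2
  q2 = b.b.0 + c.0 | (0 + 0) has moves =b=> q3, =c=> q4
  q3 = b.0 has moves =b=> q5
  q4 = 0 | (0 + 0) has moves stopped
  q5 = 0 has moves stopped
Run σ = ⟨bba⟩ on P: start {p0}
  step 1 (b): {p1}
  step 2 (b): {p2}
  step 3 (a): {p3}
  ✓ P
Run σ = ⟨bba⟩ on Q: start {q0}
  step 1 (b): {q1}
  step 2 (b): {q2}
  step 3 (a): ∅ (Q stuck)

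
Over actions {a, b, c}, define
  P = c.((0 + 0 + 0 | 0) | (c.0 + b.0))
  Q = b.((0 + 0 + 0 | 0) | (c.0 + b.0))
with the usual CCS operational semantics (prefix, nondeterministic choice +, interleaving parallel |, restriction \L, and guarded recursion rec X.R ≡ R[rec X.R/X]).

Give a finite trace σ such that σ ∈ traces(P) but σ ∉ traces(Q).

c

P's transition system — 3 states:
  p0 = c.((0 + 0 + 0 | 0) | (c.0 + b.0)) | -c-> p1
  p1 = (0 + 0 + 0 | 0) | (c.0 + b.0) | -b-> p2, -c-> p2
  p2 = (0 + 0 + 0 | 0) | 0 | ∅
Q's transition system — 3 states:
  q0 = b.((0 + 0 + 0 | 0) | (c.0 + b.0)) | -b-> q1
  q1 = (0 + 0 + 0 | 0) | (c.0 + b.0) | -b-> q2, -c-> q2
  q2 = (0 + 0 + 0 | 0) | 0 | ∅
Executing c from P (initial set {p0}):
  after c @ step 1: {p1}
  ✓ P
Executing c from Q (initial set {q0}):
  after c @ step 1: ∅  — Q cannot continue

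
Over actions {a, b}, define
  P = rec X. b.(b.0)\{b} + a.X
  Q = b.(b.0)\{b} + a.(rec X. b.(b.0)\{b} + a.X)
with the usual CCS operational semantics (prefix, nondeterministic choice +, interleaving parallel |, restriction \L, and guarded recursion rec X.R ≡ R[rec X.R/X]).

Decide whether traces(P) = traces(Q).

LTS(P): 2 reachable states
  s0 = rec X. b.(b.0)\{b} + a.X | ··a··> s0, ··b··> s1
  s1 = (b.0)\{b} | ∅
LTS(Q): 3 reachable states
  t0 = b.(b.0)\{b} + a.(rec X. b.(b.0)\{b} + a.X) | ··a··> t1, ··b··> t2
  t1 = rec X. b.(b.0)\{b} + a.X | ··a··> t1, ··b··> t2
  t2 = (b.0)\{b} | ∅
Coarsest stable partition (strong bisimilarity classes):
  B0 = {s0, t0, t1}
  B1 = {s1, t2}
s0 ∈ B0, t0 ∈ B0 → same block
Bisimilar ⇒ trace-equivalent.

trace-equivalent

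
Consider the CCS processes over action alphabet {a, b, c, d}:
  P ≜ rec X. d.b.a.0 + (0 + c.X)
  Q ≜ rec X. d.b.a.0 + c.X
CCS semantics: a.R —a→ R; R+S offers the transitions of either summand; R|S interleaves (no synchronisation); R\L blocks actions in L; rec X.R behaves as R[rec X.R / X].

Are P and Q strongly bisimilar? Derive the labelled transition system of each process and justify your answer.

Reachable graph of P (4 states):
  p0 = rec X. d.b.a.0 + (0 + c.X) ⊢ --c--▸ p0, --d--▸ p1
  p1 = b.a.0 ⊢ --b--▸ p2
  p2 = a.0 ⊢ --a--▸ p3
  p3 = 0 ⊢ deadlocked
Reachable graph of Q (4 states):
  q0 = rec X. d.b.a.0 + c.X ⊢ --c--▸ q0, --d--▸ q1
  q1 = b.a.0 ⊢ --b--▸ q2
  q2 = a.0 ⊢ --a--▸ q3
  q3 = 0 ⊢ deadlocked
Partition-refinement fixed point:
  B0 = {p0, q0}
  B1 = {p1, q1}
  B2 = {p2, q2}
  B3 = {p3, q3}
p0 ∈ B0, q0 ∈ B0 → same block

P ~ Q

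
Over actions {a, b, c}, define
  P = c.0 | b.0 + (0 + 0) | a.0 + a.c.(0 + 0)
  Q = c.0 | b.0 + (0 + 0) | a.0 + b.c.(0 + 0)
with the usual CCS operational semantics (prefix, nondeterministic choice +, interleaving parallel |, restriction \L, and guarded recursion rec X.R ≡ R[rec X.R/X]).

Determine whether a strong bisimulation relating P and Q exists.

Reachable graph of P (7 states):
  s0 = c.0 | b.0 + (0 + 0) | a.0 + a.c.(0 + 0) → —a→ s1, —a→ s2, —b→ s3, —c→ s4
  s1 = (0 + 0) | 0 → stopped
  s2 = c.(0 + 0) → —c→ s5
  s3 = c.0 | 0 → —c→ s6
  s4 = 0 | b.0 → —b→ s6
  s5 = 0 + 0 → stopped
  s6 = 0 | 0 → stopped
Reachable graph of Q (7 states):
  t0 = c.0 | b.0 + (0 + 0) | a.0 + b.c.(0 + 0) → —a→ t1, —b→ t2, —b→ t3, —c→ t4
  t1 = (0 + 0) | 0 → stopped
  t2 = c.(0 + 0) → —c→ t5
  t3 = c.0 | 0 → —c→ t6
  t4 = 0 | b.0 → —b→ t6
  t5 = 0 + 0 → stopped
  t6 = 0 | 0 → stopped
Bisimilarity quotient blocks:
  B0 = {s0}
  B1 = {s1, s5, s6, t1, t5, t6}
  B2 = {s4, t4}
  B3 = {s2, s3, t2, t3}
  B4 = {t0}
s0 ∈ B0, t0 ∈ B4 → different blocks

P ≁ Q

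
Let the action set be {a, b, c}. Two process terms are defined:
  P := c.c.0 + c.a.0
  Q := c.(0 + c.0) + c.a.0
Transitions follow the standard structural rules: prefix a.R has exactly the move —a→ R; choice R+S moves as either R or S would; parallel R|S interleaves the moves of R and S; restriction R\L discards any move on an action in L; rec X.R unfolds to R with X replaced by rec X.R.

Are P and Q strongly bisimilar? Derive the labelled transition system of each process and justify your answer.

Reachable graph of P (4 states):
  m0 = c.c.0 + c.a.0 ⊢ ··c··> m1, ··c··> m2
  m1 = a.0 ⊢ ··a··> m3
  m2 = c.0 ⊢ ··c··> m3
  m3 = 0 ⊢ ∅
Reachable graph of Q (4 states):
  n0 = c.(0 + c.0) + c.a.0 ⊢ ··c··> n1, ··c··> n2
  n1 = 0 + c.0 ⊢ ··c··> n3
  n2 = a.0 ⊢ ··a··> n3
  n3 = 0 ⊢ ∅
Bisimilarity quotient blocks:
  B0 = {m0, n0}
  B1 = {m2, n1}
  B2 = {m3, n3}
  B3 = {m1, n2}
m0 ∈ B0, n0 ∈ B0 → same block

P ~ Q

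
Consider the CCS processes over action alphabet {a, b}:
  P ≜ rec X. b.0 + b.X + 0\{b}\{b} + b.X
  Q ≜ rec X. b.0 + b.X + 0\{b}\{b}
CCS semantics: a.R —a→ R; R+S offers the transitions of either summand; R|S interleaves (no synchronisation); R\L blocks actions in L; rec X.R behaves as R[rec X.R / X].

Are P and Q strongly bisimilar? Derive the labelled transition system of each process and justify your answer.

P ~ Q

Reachable graph of P (2 states):
  p0 = rec X. b.0 + b.X + 0\{b}\{b} + b.X has moves --b--▸ p0, --b--▸ p1
  p1 = 0 has moves deadlocked
Reachable graph of Q (2 states):
  q0 = rec X. b.0 + b.X + 0\{b}\{b} has moves --b--▸ q0, --b--▸ q1
  q1 = 0 has moves deadlocked
Partition-refinement fixed point:
  B0 = {p0, q0}
  B1 = {p1, q1}
p0 ∈ B0, q0 ∈ B0 → same block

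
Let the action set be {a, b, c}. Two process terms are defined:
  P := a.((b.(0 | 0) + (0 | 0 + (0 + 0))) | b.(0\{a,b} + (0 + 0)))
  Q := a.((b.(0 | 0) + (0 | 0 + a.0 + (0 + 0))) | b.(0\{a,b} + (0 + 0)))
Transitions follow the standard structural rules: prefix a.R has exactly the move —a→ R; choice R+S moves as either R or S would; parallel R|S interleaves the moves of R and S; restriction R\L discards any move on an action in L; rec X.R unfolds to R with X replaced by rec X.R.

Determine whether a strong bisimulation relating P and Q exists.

LTS(P): 5 reachable states
  s0 = a.((b.(0 | 0) + (0 | 0 + (0 + 0))) | b.(0\{a,b} + (0 + 0))) ⊢ =a=> s1
  s1 = (b.(0 | 0) + (0 | 0 + (0 + 0))) | b.(0\{a,b} + (0 + 0)) ⊢ =b=> s2, =b=> s3
  s2 = (b.(0 | 0) + (0 | 0 + (0 + 0))) | (0\{a,b} + (0 + 0)) ⊢ =b=> s4
  s3 = 0 | 0 | b.(0\{a,b} + (0 + 0)) ⊢ =b=> s4
  s4 = 0 | 0 | (0\{a,b} + (0 + 0)) ⊢ ·
LTS(Q): 7 reachable states
  t0 = a.((b.(0 | 0) + (0 | 0 + a.0 + (0 + 0))) | b.(0\{a,b} + (0 + 0))) ⊢ =a=> t1
  t1 = (b.(0 | 0) + (0 | 0 + a.0 + (0 + 0))) | b.(0\{a,b} + (0 + 0)) ⊢ =a=> t2, =b=> t3, =b=> t4
  t2 = 0 | b.(0\{a,b} + (0 + 0)) ⊢ =b=> t5
  t3 = (b.(0 | 0) + (0 | 0 + a.0 + (0 + 0))) | (0\{a,b} + (0 + 0)) ⊢ =a=> t5, =b=> t6
  t4 = 0 | 0 | b.(0\{a,b} + (0 + 0)) ⊢ =b=> t6
  t5 = 0 | (0\{a,b} + (0 + 0)) ⊢ ·
  t6 = 0 | 0 | (0\{a,b} + (0 + 0)) ⊢ ·
Coarsest stable partition (strong bisimilarity classes):
  B0 = {s0}
  B1 = {s1}
  B2 = {s2, s3, t2, t4}
  B3 = {s4, t5, t6}
  B4 = {t0}
  B5 = {t1}
  B6 = {t3}
s0 ∈ B0, t0 ∈ B4 → different blocks

NO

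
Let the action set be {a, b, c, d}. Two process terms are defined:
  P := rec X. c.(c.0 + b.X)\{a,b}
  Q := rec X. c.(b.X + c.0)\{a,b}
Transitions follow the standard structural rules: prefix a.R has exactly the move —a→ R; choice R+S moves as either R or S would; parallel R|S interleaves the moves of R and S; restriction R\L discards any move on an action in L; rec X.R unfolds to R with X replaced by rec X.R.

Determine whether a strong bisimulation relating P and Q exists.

Reachable graph of P (3 states):
  p0 = rec X. c.(c.0 + b.X)\{a,b} | -c-> p1
  p1 = (c.0 + b.(rec X. c.(c.0 + b.X)\{a,b}))\{a,b} | -c-> p2
  p2 = 0\{a,b} | stopped
Reachable graph of Q (3 states):
  q0 = rec X. c.(b.X + c.0)\{a,b} | -c-> q1
  q1 = (b.(rec X. c.(b.X + c.0)\{a,b}) + c.0)\{a,b} | -c-> q2
  q2 = 0\{a,b} | stopped
Coarsest stable partition (strong bisimilarity classes):
  B0 = {p0, q0}
  B1 = {p1, q1}
  B2 = {p2, q2}
p0 ∈ B0, q0 ∈ B0 → same block

bisimilar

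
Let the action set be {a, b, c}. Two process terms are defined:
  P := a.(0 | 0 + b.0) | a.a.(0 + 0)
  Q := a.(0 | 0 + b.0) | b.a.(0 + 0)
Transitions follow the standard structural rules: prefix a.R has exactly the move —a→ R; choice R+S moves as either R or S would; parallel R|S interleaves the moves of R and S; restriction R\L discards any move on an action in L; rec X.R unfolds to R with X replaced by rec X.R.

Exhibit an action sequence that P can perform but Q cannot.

aa

Reachable graph of P (9 states):
  p0 = a.(0 | 0 + b.0) | a.a.(0 + 0) ⊢ —a→ p1, —a→ p2
  p1 = (0 | 0 + b.0) | a.a.(0 + 0) ⊢ —a→ p3, —b→ p4
  p2 = a.(0 | 0 + b.0) | a.(0 + 0) ⊢ —a→ p3, —a→ p5
  p3 = (0 | 0 + b.0) | a.(0 + 0) ⊢ —a→ p6, —b→ p7
  p4 = 0 | a.a.(0 + 0) ⊢ —a→ p7
  p5 = a.(0 | 0 + b.0) | (0 + 0) ⊢ —a→ p6
  p6 = (0 | 0 + b.0) | (0 + 0) ⊢ —b→ p8
  p7 = 0 | a.(0 + 0) ⊢ —a→ p8
  p8 = 0 | (0 + 0) ⊢ stopped
Reachable graph of Q (9 states):
  q0 = a.(0 | 0 + b.0) | b.a.(0 + 0) ⊢ —a→ q1, —b→ q2
  q1 = (0 | 0 + b.0) | b.a.(0 + 0) ⊢ —b→ q3, —b→ q4
  q2 = a.(0 | 0 + b.0) | a.(0 + 0) ⊢ —a→ q3, —a→ q5
  q3 = (0 | 0 + b.0) | a.(0 + 0) ⊢ —a→ q6, —b→ q7
  q4 = 0 | b.a.(0 + 0) ⊢ —b→ q7
  q5 = a.(0 | 0 + b.0) | (0 + 0) ⊢ —a→ q6
  q6 = (0 | 0 + b.0) | (0 + 0) ⊢ —b→ q8
  q7 = 0 | a.(0 + 0) ⊢ —a→ q8
  q8 = 0 | (0 + 0) ⊢ stopped
Run σ = ⟨aa⟩ on P: start {p0}
  [1] a ⇒ {p1, p2}
  [2] a ⇒ {p3, p5}
  — P admits the full trace.
Run σ = ⟨aa⟩ on Q: start {q0}
  [1] a ⇒ {q1}
  [2] a ⇒ ∅ (Q stuck)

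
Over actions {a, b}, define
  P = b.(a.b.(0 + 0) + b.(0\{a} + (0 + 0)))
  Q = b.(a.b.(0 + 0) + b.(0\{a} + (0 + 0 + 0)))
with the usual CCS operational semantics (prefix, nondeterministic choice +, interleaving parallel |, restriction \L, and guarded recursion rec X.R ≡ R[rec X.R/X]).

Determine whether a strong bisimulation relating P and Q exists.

YES

LTS(P): 5 reachable states
  p0 = b.(a.b.(0 + 0) + b.(0\{a} + (0 + 0))) ⊢ =b=> p1
  p1 = a.b.(0 + 0) + b.(0\{a} + (0 + 0)) ⊢ =a=> p2, =b=> p3
  p2 = b.(0 + 0) ⊢ =b=> p4
  p3 = 0\{a} + (0 + 0) ⊢ ·
  p4 = 0 + 0 ⊢ ·
LTS(Q): 5 reachable states
  q0 = b.(a.b.(0 + 0) + b.(0\{a} + (0 + 0 + 0))) ⊢ =b=> q1
  q1 = a.b.(0 + 0) + b.(0\{a} + (0 + 0 + 0)) ⊢ =a=> q2, =b=> q3
  q2 = b.(0 + 0) ⊢ =b=> q4
  q3 = 0\{a} + (0 + 0 + 0) ⊢ ·
  q4 = 0 + 0 ⊢ ·
Bisimilarity quotient blocks:
  B0 = {p0, q0}
  B1 = {p1, q1}
  B2 = {p2, q2}
  B3 = {p3, p4, q3, q4}
p0 ∈ B0, q0 ∈ B0 → same block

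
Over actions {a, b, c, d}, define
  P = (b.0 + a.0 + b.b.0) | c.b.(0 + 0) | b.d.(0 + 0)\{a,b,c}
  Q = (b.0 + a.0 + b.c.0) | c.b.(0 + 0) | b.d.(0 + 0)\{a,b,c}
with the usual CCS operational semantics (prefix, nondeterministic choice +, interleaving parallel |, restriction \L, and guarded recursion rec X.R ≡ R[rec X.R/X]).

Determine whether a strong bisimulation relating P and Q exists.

not bisimilar

Reachable graph of P (27 states):
  m0 = (b.0 + a.0 + b.b.0) | c.b.(0 + 0) | b.d.(0 + 0)\{a,b,c} | ··a··> m1, ··b··> m1, ··b··> m2, ··b··> m3, ··c··> m4
  m1 = 0 | c.b.(0 + 0) | b.d.(0 + 0)\{a,b,c} | ··b··> m5, ··c··> m6
  m2 = (b.0 + a.0 + b.b.0) | c.b.(0 + 0) | d.(0 + 0)\{a,b,c} | ··a··> m5, ··b··> m5, ··b··> m7, ··c··> m8, ··d··> m9
  m3 = b.0 | c.b.(0 + 0) | b.d.(0 + 0)\{a,b,c} | ··b··> m1, ··b··> m7, ··c··> m10
  m4 = (b.0 + a.0 + b.b.0) | b.(0 + 0) | b.d.(0 + 0)\{a,b,c} | ··a··> m6, ··b··> m10, ··b··> m11, ··b··> m6, ··b··> m8
  m5 = 0 | c.b.(0 + 0) | d.(0 + 0)\{a,b,c} | ··c··> m12, ··d··> m13
  m6 = 0 | b.(0 + 0) | b.d.(0 + 0)\{a,b,c} | ··b··> m12, ··b··> m14
  m7 = b.0 | c.b.(0 + 0) | d.(0 + 0)\{a,b,c} | ··b··> m5, ··c··> m15, ··d··> m16
  m8 = (b.0 + a.0 + b.b.0) | b.(0 + 0) | d.(0 + 0)\{a,b,c} | ··a··> m12, ··b··> m12, ··b··> m15, ··b··> m17, ··d··> m18
  m9 = (b.0 + a.0 + b.b.0) | c.b.(0 + 0) | (0 + 0)\{a,b,c} | ··a··> m13, ··b··> m13, ··b··> m16, ··c··> m18
  m10 = b.0 | b.(0 + 0) | b.d.(0 + 0)\{a,b,c} | ··b··> m15, ··b··> m19, ··b··> m6
  m11 = (b.0 + a.0 + b.b.0) | (0 + 0) | b.d.(0 + 0)\{a,b,c} | ··a··> m14, ··b··> m14, ··b··> m17, ··b··> m19
  m12 = 0 | b.(0 + 0) | d.(0 + 0)\{a,b,c} | ··b··> m20, ··d··> m21
  m13 = 0 | c.b.(0 + 0) | (0 + 0)\{a,b,c} | ··c··> m21
  m14 = 0 | (0 + 0) | b.d.(0 + 0)\{a,b,c} | ··b··> m20
  m15 = b.0 | b.(0 + 0) | d.(0 + 0)\{a,b,c} | ··b··> m12, ··b··> m22, ··d··> m23
  m16 = b.0 | c.b.(0 + 0) | (0 + 0)\{a,b,c} | ··b··> m13, ··c··> m23
  m17 = (b.0 + a.0 + b.b.0) | (0 + 0) | d.(0 + 0)\{a,b,c} | ··a··> m20, ··b··> m20, ··b··> m22, ··d··> m24
  m18 = (b.0 + a.0 + b.b.0) | b.(0 + 0) | (0 + 0)\{a,b,c} | ··a··> m21, ··b··> m21, ··b··> m23, ··b··> m24
  m19 = b.0 | (0 + 0) | b.d.(0 + 0)\{a,b,c} | ··b··> m14, ··b··> m22
  m20 = 0 | (0 + 0) | d.(0 + 0)\{a,b,c} | ··d··> m25
  m21 = 0 | b.(0 + 0) | (0 + 0)\{a,b,c} | ··b··> m25
  m22 = b.0 | (0 + 0) | d.(0 + 0)\{a,b,c} | ··b··> m20, ··d··> m26
  m23 = b.0 | b.(0 + 0) | (0 + 0)\{a,b,c} | ··b··> m21, ··b··> m26
  m24 = (b.0 + a.0 + b.b.0) | (0 + 0) | (0 + 0)\{a,b,c} | ··a··> m25, ··b··> m25, ··b··> m26
  m25 = 0 | (0 + 0) | (0 + 0)\{a,b,c} | (no moves)
  m26 = b.0 | (0 + 0) | (0 + 0)\{a,b,c} | ··b··> m25
Reachable graph of Q (27 states):
  n0 = (b.0 + a.0 + b.c.0) | c.b.(0 + 0) | b.d.(0 + 0)\{a,b,c} | ··a··> n1, ··b··> n1, ··b··> n2, ··b··> n3, ··c··> n4
  n1 = 0 | c.b.(0 + 0) | b.d.(0 + 0)\{a,b,c} | ··b··> n5, ··c··> n6
  n2 = (b.0 + a.0 + b.c.0) | c.b.(0 + 0) | d.(0 + 0)\{a,b,c} | ··a··> n5, ··b··> n5, ··b··> n7, ··c··> n8, ··d··> n9
  n3 = c.0 | c.b.(0 + 0) | b.d.(0 + 0)\{a,b,c} | ··b··> n7, ··c··> n1, ··c··> n10
  n4 = (b.0 + a.0 + b.c.0) | b.(0 + 0) | b.d.(0 + 0)\{a,b,c} | ··a··> n6, ··b··> n10, ··b··> n11, ··b··> n6, ··b··> n8
  n5 = 0 | c.b.(0 + 0) | d.(0 + 0)\{a,b,c} | ··c··> n12, ··d··> n13
  n6 = 0 | b.(0 + 0) | b.d.(0 + 0)\{a,b,c} | ··b··> n12, ··b··> n14
  n7 = c.0 | c.b.(0 + 0) | d.(0 + 0)\{a,b,c} | ··c··> n15, ··c··> n5, ··d··> n16
  n8 = (b.0 + a.0 + b.c.0) | b.(0 + 0) | d.(0 + 0)\{a,b,c} | ··a··> n12, ··b··> n12, ··b··> n15, ··b··> n17, ··d··> n18
  n9 = (b.0 + a.0 + b.c.0) | c.b.(0 + 0) | (0 + 0)\{a,b,c} | ··a··> n13, ··b··> n13, ··b··> n16, ··c··> n18
  n10 = c.0 | b.(0 + 0) | b.d.(0 + 0)\{a,b,c} | ··b··> n15, ··b··> n19, ··c··> n6
  n11 = (b.0 + a.0 + b.c.0) | (0 + 0) | b.d.(0 + 0)\{a,b,c} | ··a··> n14, ··b··> n14, ··b··> n17, ··b··> n19
  n12 = 0 | b.(0 + 0) | d.(0 + 0)\{a,b,c} | ··b··> n20, ··d··> n21
  n13 = 0 | c.b.(0 + 0) | (0 + 0)\{a,b,c} | ··c··> n21
  n14 = 0 | (0 + 0) | b.d.(0 + 0)\{a,b,c} | ··b··> n20
  n15 = c.0 | b.(0 + 0) | d.(0 + 0)\{a,b,c} | ··b··> n22, ··c··> n12, ··d··> n23
  n16 = c.0 | c.b.(0 + 0) | (0 + 0)\{a,b,c} | ··c··> n13, ··c··> n23
  n17 = (b.0 + a.0 + b.c.0) | (0 + 0) | d.(0 + 0)\{a,b,c} | ··a··> n20, ··b··> n20, ··b··> n22, ··d··> n24
  n18 = (b.0 + a.0 + b.c.0) | b.(0 + 0) | (0 + 0)\{a,b,c} | ··a··> n21, ··b··> n21, ··b··> n23, ··b··> n24
  n19 = c.0 | (0 + 0) | b.d.(0 + 0)\{a,b,c} | ··b··> n22, ··c··> n14
  n20 = 0 | (0 + 0) | d.(0 + 0)\{a,b,c} | ··d··> n25
  n21 = 0 | b.(0 + 0) | (0 + 0)\{a,b,c} | ··b··> n25
  n22 = c.0 | (0 + 0) | d.(0 + 0)\{a,b,c} | ··c··> n20, ··d··> n26
  n23 = c.0 | b.(0 + 0) | (0 + 0)\{a,b,c} | ··b··> n26, ··c··> n21
  n24 = (b.0 + a.0 + b.c.0) | (0 + 0) | (0 + 0)\{a,b,c} | ··a··> n25, ··b··> n25, ··b··> n26
  n25 = 0 | (0 + 0) | (0 + 0)\{a,b,c} | (no moves)
  n26 = c.0 | (0 + 0) | (0 + 0)\{a,b,c} | ··c··> n25
Bisimilarity quotient blocks:
  B0 = {m0}
  B1 = {m2}
  B2 = {m7}
  B3 = {m15}
  B4 = {m12, m22, n12}
  B5 = {m20, n20}
  B6 = {m25, n25}
  B7 = {m21, m26, n21}
  B8 = {m23}
  B9 = {m5, n5}
  B10 = {m13, n13}
  B11 = {m16}
  B12 = {m8}
  B13 = {m18}
  B14 = {m24}
  B15 = {m17}
  B16 = {m9}
  B17 = {m1, n1}
  B18 = {m19, m6, n6}
  B19 = {m14, n14}
  B20 = {m4}
  B21 = {m11}
  B22 = {m10}
  B23 = {m3}
  B24 = {n0}
  B25 = {n2}
  B26 = {n8}
  B27 = {n17}
  B28 = {n22}
  B29 = {n26}
  B30 = {n24}
  B31 = {n18}
  B32 = {n23}
  B33 = {n15}
  B34 = {n9}
  B35 = {n16}
  B36 = {n7}
  B37 = {n4}
  B38 = {n11}
  B39 = {n19}
  B40 = {n10}
  B41 = {n3}
m0 ∈ B0, n0 ∈ B24 → different blocks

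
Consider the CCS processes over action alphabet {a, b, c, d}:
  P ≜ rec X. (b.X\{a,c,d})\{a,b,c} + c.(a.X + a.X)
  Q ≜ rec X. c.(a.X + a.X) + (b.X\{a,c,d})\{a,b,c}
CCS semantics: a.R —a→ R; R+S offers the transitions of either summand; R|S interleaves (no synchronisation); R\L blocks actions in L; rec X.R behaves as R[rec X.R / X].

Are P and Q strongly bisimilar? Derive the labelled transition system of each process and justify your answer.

P's transition system — 2 states:
  s0 = rec X. (b.X\{a,c,d})\{a,b,c} + c.(a.X + a.X) ⊢ --c--▸ s1
  s1 = a.(rec X. (b.X\{a,c,d})\{a,b,c} + c.(a.X + a.X)) + a.(rec X. (b.X\{a,c,d})\{a,b,c} + c.(a.X + a.X)) ⊢ --a--▸ s0
Q's transition system — 2 states:
  t0 = rec X. c.(a.X + a.X) + (b.X\{a,c,d})\{a,b,c} ⊢ --c--▸ t1
  t1 = a.(rec X. c.(a.X + a.X) + (b.X\{a,c,d})\{a,b,c}) + a.(rec X. c.(a.X + a.X) + (b.X\{a,c,d})\{a,b,c}) ⊢ --a--▸ t0
Bisimilarity quotient blocks:
  B0 = {s0, t0}
  B1 = {s1, t1}
s0 ∈ B0, t0 ∈ B0 → same block

bisimilar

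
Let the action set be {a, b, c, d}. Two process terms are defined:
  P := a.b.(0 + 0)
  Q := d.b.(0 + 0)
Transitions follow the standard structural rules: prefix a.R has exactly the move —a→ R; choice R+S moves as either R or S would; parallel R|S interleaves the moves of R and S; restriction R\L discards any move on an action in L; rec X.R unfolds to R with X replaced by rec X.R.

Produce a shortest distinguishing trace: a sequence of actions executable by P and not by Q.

a

Reachable graph of P (3 states):
  s0 = a.b.(0 + 0) → =a=> s1
  s1 = b.(0 + 0) → =b=> s2
  s2 = 0 + 0 → ·
Reachable graph of Q (3 states):
  t0 = d.b.(0 + 0) → =d=> t1
  t1 = b.(0 + 0) → =b=> t2
  t2 = 0 + 0 → ·
Executing a from P (initial set {s0}):
  step 1 (a): {s1}
  — P admits the full trace.
Executing a from Q (initial set {t0}):
  step 1 (a): ∅ (Q stuck)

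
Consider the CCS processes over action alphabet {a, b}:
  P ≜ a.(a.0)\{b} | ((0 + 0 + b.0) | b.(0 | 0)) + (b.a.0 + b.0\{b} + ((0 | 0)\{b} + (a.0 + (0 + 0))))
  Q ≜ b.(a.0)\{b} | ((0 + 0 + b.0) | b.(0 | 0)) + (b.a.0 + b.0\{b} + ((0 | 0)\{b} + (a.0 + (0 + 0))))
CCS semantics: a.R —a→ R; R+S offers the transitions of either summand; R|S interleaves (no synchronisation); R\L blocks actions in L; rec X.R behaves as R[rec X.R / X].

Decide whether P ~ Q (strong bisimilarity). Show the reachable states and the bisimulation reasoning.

not bisimilar

P's transition system — 15 states:
  p0 = a.(a.0)\{b} | ((0 + 0 + b.0) | b.(0 | 0)) + (b.a.0 + b.0\{b} + ((0 | 0)\{b} + (a.0 + (0 + 0)))) :: -a-> p1, -a-> p2, -b-> p3, -b-> p4, -b-> p5, -b-> p6
  p1 = (a.0)\{b} | ((0 + 0 + b.0) | b.(0 | 0)) :: -a-> p7, -b-> p8, -b-> p9
  p2 = 0 :: ∅
  p3 = 0\{b} :: ∅
  p4 = a.(a.0)\{b} | ((0 + 0 + b.0) | (0 | 0)) :: -a-> p8, -b-> p10
  p5 = a.(a.0)\{b} | (0 | b.(0 | 0)) :: -a-> p9, -b-> p10
  p6 = a.0 :: -a-> p2
  p7 = 0\{b} | ((0 + 0 + b.0) | b.(0 | 0)) :: -b-> p11, -b-> p12
  p8 = (a.0)\{b} | ((0 + 0 + b.0) | (0 | 0)) :: -a-> p11, -b-> p13
  p9 = (a.0)\{b} | (0 | b.(0 | 0)) :: -a-> p12, -b-> p13
  p10 = a.(a.0)\{b} | (0 | (0 | 0)) :: -a-> p13
  p11 = 0\{b} | ((0 + 0 + b.0) | (0 | 0)) :: -b-> p14
  p12 = 0\{b} | (0 | b.(0 | 0)) :: -b-> p14
  p13 = (a.0)\{b} | (0 | (0 | 0)) :: -a-> p14
  p14 = 0\{b} | (0 | (0 | 0)) :: ∅
Q's transition system — 15 states:
  q0 = b.(a.0)\{b} | ((0 + 0 + b.0) | b.(0 | 0)) + (b.a.0 + b.0\{b} + ((0 | 0)\{b} + (a.0 + (0 + 0)))) :: -a-> q1, -b-> q2, -b-> q3, -b-> q4, -b-> q5, -b-> q6
  q1 = 0 :: ∅
  q2 = (a.0)\{b} | ((0 + 0 + b.0) | b.(0 | 0)) :: -a-> q7, -b-> q8, -b-> q9
  q3 = 0\{b} :: ∅
  q4 = a.0 :: -a-> q1
  q5 = b.(a.0)\{b} | ((0 + 0 + b.0) | (0 | 0)) :: -b-> q10, -b-> q8
  q6 = b.(a.0)\{b} | (0 | b.(0 | 0)) :: -b-> q10, -b-> q9
  q7 = 0\{b} | ((0 + 0 + b.0) | b.(0 | 0)) :: -b-> q11, -b-> q12
  q8 = (a.0)\{b} | ((0 + 0 + b.0) | (0 | 0)) :: -a-> q11, -b-> q13
  q9 = (a.0)\{b} | (0 | b.(0 | 0)) :: -a-> q12, -b-> q13
  q10 = b.(a.0)\{b} | (0 | (0 | 0)) :: -b-> q13
  q11 = 0\{b} | ((0 + 0 + b.0) | (0 | 0)) :: -b-> q14
  q12 = 0\{b} | (0 | b.(0 | 0)) :: -b-> q14
  q13 = (a.0)\{b} | (0 | (0 | 0)) :: -a-> q14
  q14 = 0\{b} | (0 | (0 | 0)) :: ∅
Bisimilarity quotient blocks:
  B0 = {p0}
  B1 = {p4, p5}
  B2 = {p10}
  B3 = {p13, p6, q13, q4}
  B4 = {p14, p2, p3, q1, q14, q3}
  B5 = {p8, p9, q8, q9}
  B6 = {p11, p12, q11, q12}
  B7 = {p1, q2}
  B8 = {p7, q7}
  B9 = {q0}
  B10 = {q5, q6}
  B11 = {q10}
p0 ∈ B0, q0 ∈ B9 → different blocks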